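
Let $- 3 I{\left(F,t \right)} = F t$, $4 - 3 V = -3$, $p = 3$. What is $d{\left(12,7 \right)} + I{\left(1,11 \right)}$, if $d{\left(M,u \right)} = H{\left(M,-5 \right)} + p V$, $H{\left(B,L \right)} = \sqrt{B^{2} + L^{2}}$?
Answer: $\frac{49}{3} \approx 16.333$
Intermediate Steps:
$V = \frac{7}{3}$ ($V = \frac{4}{3} - -1 = \frac{4}{3} + 1 = \frac{7}{3} \approx 2.3333$)
$I{\left(F,t \right)} = - \frac{F t}{3}$
$d{\left(M,u \right)} = 7 + \sqrt{25 + M^{2}}$ ($d{\left(M,u \right)} = \sqrt{M^{2} + \left(-5\right)^{2}} + 3 \cdot \frac{7}{3} = \sqrt{M^{2} + 25} + 7 = \sqrt{25 + M^{2}} + 7 = 7 + \sqrt{25 + M^{2}}$)
$d{\left(12,7 \right)} + I{\left(1,11 \right)} = \left(7 + \sqrt{25 + 12^{2}}\right) - \frac{1}{3} \cdot 11 = \left(7 + \sqrt{25 + 144}\right) - \frac{11}{3} = \left(7 + \sqrt{169}\right) - \frac{11}{3} = \left(7 + 13\right) - \frac{11}{3} = 20 - \frac{11}{3} = \frac{49}{3}$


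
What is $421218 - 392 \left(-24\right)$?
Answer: $430626$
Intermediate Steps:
$421218 - 392 \left(-24\right) = 421218 - -9408 = 421218 + 9408 = 430626$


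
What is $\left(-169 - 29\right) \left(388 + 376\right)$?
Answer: $-151272$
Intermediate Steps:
$\left(-169 - 29\right) \left(388 + 376\right) = \left(-198\right) 764 = -151272$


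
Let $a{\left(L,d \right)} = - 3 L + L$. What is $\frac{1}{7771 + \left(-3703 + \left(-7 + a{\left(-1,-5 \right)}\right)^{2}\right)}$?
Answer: $\frac{1}{4093} \approx 0.00024432$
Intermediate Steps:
$a{\left(L,d \right)} = - 2 L$
$\frac{1}{7771 + \left(-3703 + \left(-7 + a{\left(-1,-5 \right)}\right)^{2}\right)} = \frac{1}{7771 - \left(3703 - \left(-7 - -2\right)^{2}\right)} = \frac{1}{7771 - \left(3703 - \left(-7 + 2\right)^{2}\right)} = \frac{1}{7771 - \left(3703 - \left(-5\right)^{2}\right)} = \frac{1}{7771 + \left(-3703 + 25\right)} = \frac{1}{7771 - 3678} = \frac{1}{4093}$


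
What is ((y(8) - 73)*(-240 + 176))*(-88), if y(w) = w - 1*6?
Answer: -399872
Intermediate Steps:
y(w) = -6 + w (y(w) = w - 6 = -6 + w)
((y(8) - 73)*(-240 + 176))*(-88) = (((-6 + 8) - 73)*(-240 + 176))*(-88) = ((2 - 73)*(-64))*(-88) = -71*(-64)*(-88) = 4544*(-88) = -399872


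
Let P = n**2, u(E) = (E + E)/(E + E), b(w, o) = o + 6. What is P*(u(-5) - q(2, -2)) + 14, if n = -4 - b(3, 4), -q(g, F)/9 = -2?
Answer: -3318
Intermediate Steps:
q(g, F) = 18 (q(g, F) = -9*(-2) = 18)
b(w, o) = 6 + o
u(E) = 1 (u(E) = (2*E)/((2*E)) = (2*E)*(1/(2*E)) = 1)
n = -14 (n = -4 - (6 + 4) = -4 - 1*10 = -4 - 10 = -14)
P = 196 (P = (-14)**2 = 196)
P*(u(-5) - q(2, -2)) + 14 = 196*(1 - 1*18) + 14 = 196*(1 - 18) + 14 = 196*(-17) + 14 = -3332 + 14 = -3318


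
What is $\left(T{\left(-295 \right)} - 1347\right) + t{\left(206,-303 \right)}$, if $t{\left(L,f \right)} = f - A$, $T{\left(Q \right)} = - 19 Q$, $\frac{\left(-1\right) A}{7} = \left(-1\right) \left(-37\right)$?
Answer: $4214$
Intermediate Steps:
$A = -259$ ($A = - 7 \left(\left(-1\right) \left(-37\right)\right) = \left(-7\right) 37 = -259$)
$t{\left(L,f \right)} = 259 + f$ ($t{\left(L,f \right)} = f - -259 = f + 259 = 259 + f$)
$\left(T{\left(-295 \right)} - 1347\right) + t{\left(206,-303 \right)} = \left(\left(-19\right) \left(-295\right) - 1347\right) + \left(259 - 303\right) = \left(5605 - 1347\right) - 44 = 4258 - 44 = 4214$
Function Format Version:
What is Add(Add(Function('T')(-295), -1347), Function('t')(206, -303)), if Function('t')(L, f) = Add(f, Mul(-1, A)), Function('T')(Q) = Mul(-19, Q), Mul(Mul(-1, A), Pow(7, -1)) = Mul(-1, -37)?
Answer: 4214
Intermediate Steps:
A = -259 (A = Mul(-7, Mul(-1, -37)) = Mul(-7, 37) = -259)
Function('t')(L, f) = Add(259, f) (Function('t')(L, f) = Add(f, Mul(-1, -259)) = Add(f, 259) = Add(259, f))
Add(Add(Function('T')(-295), -1347), Function('t')(206, -303)) = Add(Add(Mul(-19, -295), -1347), Add(259, -303)) = Add(Add(5605, -1347), -44) = Add(4258, -44) = 4214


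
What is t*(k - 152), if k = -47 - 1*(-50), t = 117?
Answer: -17433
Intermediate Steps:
k = 3 (k = -47 + 50 = 3)
t*(k - 152) = 117*(3 - 152) = 117*(-149) = -17433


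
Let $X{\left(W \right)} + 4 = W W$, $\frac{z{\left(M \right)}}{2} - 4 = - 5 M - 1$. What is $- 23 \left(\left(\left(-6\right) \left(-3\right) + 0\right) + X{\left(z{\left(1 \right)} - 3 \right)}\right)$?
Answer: $-1449$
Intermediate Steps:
$z{\left(M \right)} = 6 - 10 M$ ($z{\left(M \right)} = 8 + 2 \left(- 5 M - 1\right) = 8 + 2 \left(-1 - 5 M\right) = 8 - \left(2 + 10 M\right) = 6 - 10 M$)
$X{\left(W \right)} = -4 + W^{2}$ ($X{\left(W \right)} = -4 + W W = -4 + W^{2}$)
$- 23 \left(\left(\left(-6\right) \left(-3\right) + 0\right) + X{\left(z{\left(1 \right)} - 3 \right)}\right) = - 23 \left(\left(\left(-6\right) \left(-3\right) + 0\right) - \left(4 - \left(\left(6 - 10\right) - 3\right)^{2}\right)\right) = - 23 \left(\left(18 + 0\right) - \left(4 - \left(\left(6 - 10\right) - 3\right)^{2}\right)\right) = - 23 \left(18 - \left(4 - \left(-4 - 3\right)^{2}\right)\right) = - 23 \left(18 - \left(4 - \left(-7\right)^{2}\right)\right) = - 23 \left(18 + \left(-4 + 49\right)\right) = - 23 \left(18 + 45\right) = \left(-23\right) 63 = -1449$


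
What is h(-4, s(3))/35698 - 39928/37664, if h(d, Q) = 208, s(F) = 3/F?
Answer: -6814979/6464084 ≈ -1.0543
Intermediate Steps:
h(-4, s(3))/35698 - 39928/37664 = 208/35698 - 39928/37664 = 208*(1/35698) - 39928*1/37664 = 8/1373 - 4991/4708 = -6814979/6464084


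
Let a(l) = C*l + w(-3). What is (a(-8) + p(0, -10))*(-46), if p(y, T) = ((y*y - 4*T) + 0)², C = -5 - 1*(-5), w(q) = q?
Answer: -73462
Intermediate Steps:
C = 0 (C = -5 + 5 = 0)
p(y, T) = (y² - 4*T)² (p(y, T) = ((y² - 4*T) + 0)² = (y² - 4*T)²)
a(l) = -3 (a(l) = 0*l - 3 = 0 - 3 = -3)
(a(-8) + p(0, -10))*(-46) = (-3 + (-1*0² + 4*(-10))²)*(-46) = (-3 + (-1*0 - 40)²)*(-46) = (-3 + (0 - 40)²)*(-46) = (-3 + (-40)²)*(-46) = (-3 + 1600)*(-46) = 1597*(-46) = -73462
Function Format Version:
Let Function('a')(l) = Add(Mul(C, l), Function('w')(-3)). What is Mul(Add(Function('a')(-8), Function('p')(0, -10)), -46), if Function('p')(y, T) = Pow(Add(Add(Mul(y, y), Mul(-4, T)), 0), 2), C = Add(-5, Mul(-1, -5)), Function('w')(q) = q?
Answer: -73462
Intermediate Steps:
C = 0 (C = Add(-5, 5) = 0)
Function('p')(y, T) = Pow(Add(Pow(y, 2), Mul(-4, T)), 2) (Function('p')(y, T) = Pow(Add(Add(Pow(y, 2), Mul(-4, T)), 0), 2) = Pow(Add(Pow(y, 2), Mul(-4, T)), 2))
Function('a')(l) = -3 (Function('a')(l) = Add(Mul(0, l), -3) = Add(0, -3) = -3)
Mul(Add(Function('a')(-8), Function('p')(0, -10)), -46) = Mul(Add(-3, Pow(Add(Mul(-1, Pow(0, 2)), Mul(4, -10)), 2)), -46) = Mul(Add(-3, Pow(Add(Mul(-1, 0), -40), 2)), -46) = Mul(Add(-3, Pow(Add(0, -40), 2)), -46) = Mul(Add(-3, Pow(-40, 2)), -46) = Mul(Add(-3, 1600), -46) = Mul(1597, -46) = -73462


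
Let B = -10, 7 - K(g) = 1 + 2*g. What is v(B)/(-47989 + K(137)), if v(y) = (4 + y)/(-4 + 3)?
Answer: -6/48257 ≈ -0.00012433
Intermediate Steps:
K(g) = 6 - 2*g (K(g) = 7 - (1 + 2*g) = 7 + (-1 - 2*g) = 6 - 2*g)
v(y) = -4 - y (v(y) = (4 + y)/(-1) = (4 + y)*(-1) = -4 - y)
v(B)/(-47989 + K(137)) = (-4 - 1*(-10))/(-47989 + (6 - 2*137)) = (-4 + 10)/(-47989 + (6 - 274)) = 6/(-47989 - 268) = 6/(-48257) = 6*(-1/48257) = -6/48257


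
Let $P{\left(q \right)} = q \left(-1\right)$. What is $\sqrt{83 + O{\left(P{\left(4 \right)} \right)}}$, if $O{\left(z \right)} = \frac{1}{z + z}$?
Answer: $\frac{\sqrt{1326}}{4} \approx 9.1036$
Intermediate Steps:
$P{\left(q \right)} = - q$
$O{\left(z \right)} = \frac{1}{2 z}$
$\sqrt{83 + O{\left(P{\left(4 \right)} \right)}} = \sqrt{83 + \frac{1}{2 \left(\left(-1\right) 4\right)}} = \sqrt{83 + \frac{1}{2 \left(-4\right)}} = \sqrt{83 + \frac{1}{2} \left(- \frac{1}{4}\right)} = \sqrt{83 - \frac{1}{8}} = \sqrt{\frac{663}{8}} = \frac{\sqrt{1326}}{4}$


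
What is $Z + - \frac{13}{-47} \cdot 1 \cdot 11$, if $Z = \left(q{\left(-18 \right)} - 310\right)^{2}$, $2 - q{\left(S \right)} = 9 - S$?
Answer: $\frac{5274718}{47} \approx 1.1223 \cdot 10^{5}$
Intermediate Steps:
$q{\left(S \right)} = -7 + S$ ($q{\left(S \right)} = 2 - \left(9 - S\right) = 2 + \left(-9 + S\right) = -7 + S$)
$Z = 112225$ ($Z = \left(\left(-7 - 18\right) - 310\right)^{2} = \left(-25 - 310\right)^{2} = \left(-335\right)^{2} = 112225$)
$Z + - \frac{13}{-47} \cdot 1 \cdot 11 = 112225 + - \frac{13}{-47} \cdot 1 \cdot 11 = 112225 + \left(-13\right) \left(- \frac{1}{47}\right) 1 \cdot 11 = 112225 + \frac{13}{47} \cdot 1 \cdot 11 = 112225 + \frac{13}{47} \cdot 11 = 112225 + \frac{143}{47} = \frac{5274718}{47}$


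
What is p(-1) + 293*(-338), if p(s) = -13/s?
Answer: -99021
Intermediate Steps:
p(-1) + 293*(-338) = -13/(-1) + 293*(-338) = -13*(-1) - 99034 = 13 - 99034 = -99021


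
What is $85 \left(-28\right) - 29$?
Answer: $-2409$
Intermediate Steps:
$85 \left(-28\right) - 29 = -2380 + \left(-55 + 26\right) = -2380 - 29 = -2409$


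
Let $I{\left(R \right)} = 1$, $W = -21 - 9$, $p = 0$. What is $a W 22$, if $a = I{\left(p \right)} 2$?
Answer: $-1320$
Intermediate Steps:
$W = -30$
$a = 2$ ($a = 1 \cdot 2 = 2$)
$a W 22 = 2 \left(-30\right) 22 = \left(-60\right) 22 = -1320$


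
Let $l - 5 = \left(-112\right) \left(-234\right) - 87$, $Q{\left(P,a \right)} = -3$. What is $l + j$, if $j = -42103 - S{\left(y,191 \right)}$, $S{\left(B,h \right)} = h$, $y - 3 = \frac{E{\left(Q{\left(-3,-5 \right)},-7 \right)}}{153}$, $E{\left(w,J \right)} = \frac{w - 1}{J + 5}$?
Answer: $-16168$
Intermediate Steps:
$l = 26126$ ($l = 5 - -26121 = 5 + \left(26208 - 87\right) = 5 + 26121 = 26126$)
$E{\left(w,J \right)} = \frac{-1 + w}{5 + J}$
$y = \frac{461}{153}$ ($y = 3 + \frac{\frac{1}{5 - 7} \left(-1 - 3\right)}{153} = 3 + \frac{1}{-2} \left(-4\right) \frac{1}{153} = 3 + \left(- \frac{1}{2}\right) \left(-4\right) \frac{1}{153} = 3 + 2 \cdot \frac{1}{153} = 3 + \frac{2}{153} = \frac{461}{153} \approx 3.0131$)
$j = -42294$ ($j = -42103 - 191 = -42294$)
$l + j = 26126 - 42294 = -16168$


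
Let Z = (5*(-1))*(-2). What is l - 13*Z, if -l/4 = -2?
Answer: -122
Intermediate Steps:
l = 8 (l = -4*(-2) = 8)
Z = 10 (Z = -5*(-2) = 10)
l - 13*Z = 8 - 13*10 = 8 - 130 = -122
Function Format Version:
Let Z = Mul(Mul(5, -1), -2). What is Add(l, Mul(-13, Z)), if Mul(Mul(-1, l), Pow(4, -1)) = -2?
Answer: -122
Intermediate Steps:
l = 8 (l = Mul(-4, -2) = 8)
Z = 10 (Z = Mul(-5, -2) = 10)
Add(l, Mul(-13, Z)) = Add(8, Mul(-13, 10)) = Add(8, -130) = -122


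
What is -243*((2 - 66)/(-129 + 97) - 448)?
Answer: 108378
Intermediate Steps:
-243*((2 - 66)/(-129 + 97) - 448) = -243*(-64/(-32) - 448) = -243*(-64*(-1/32) - 448) = -243*(2 - 448) = -243*(-446) = 108378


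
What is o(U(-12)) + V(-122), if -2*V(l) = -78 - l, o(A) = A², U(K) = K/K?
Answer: -21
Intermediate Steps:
U(K) = 1
V(l) = 39 + l/2 (V(l) = -(-78 - l)/2 = 39 + l/2)
o(U(-12)) + V(-122) = 1² + (39 + (½)*(-122)) = 1 + (39 - 61) = 1 - 22 = -21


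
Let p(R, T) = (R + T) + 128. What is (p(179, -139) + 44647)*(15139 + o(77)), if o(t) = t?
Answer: 681905040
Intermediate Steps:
p(R, T) = 128 + R + T
(p(179, -139) + 44647)*(15139 + o(77)) = ((128 + 179 - 139) + 44647)*(15139 + 77) = (168 + 44647)*15216 = 44815*15216 = 681905040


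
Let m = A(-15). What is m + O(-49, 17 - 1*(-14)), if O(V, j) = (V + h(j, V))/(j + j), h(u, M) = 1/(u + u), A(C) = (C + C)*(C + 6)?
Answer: 1034843/3844 ≈ 269.21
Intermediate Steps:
A(C) = 2*C*(6 + C) (A(C) = (2*C)*(6 + C) = 2*C*(6 + C))
m = 270 (m = 2*(-15)*(6 - 15) = 2*(-15)*(-9) = 270)
h(u, M) = 1/(2*u)
O(V, j) = (V + 1/(2*j))/(2*j) (O(V, j) = (V + 1/(2*j))/(j + j) = (V + 1/(2*j))/((2*j)) = (V + 1/(2*j))*(1/(2*j)) = (V + 1/(2*j))/(2*j))
m + O(-49, 17 - 1*(-14)) = 270 + (1 + 2*(-49)*(17 - 1*(-14)))/(4*(17 - 1*(-14))²) = 270 + (1 + 2*(-49)*(17 + 14))/(4*(17 + 14)²) = 270 + (¼)*(1 + 2*(-49)*31)/31² = 270 + (¼)*(1/961)*(1 - 3038) = 270 + (¼)*(1/961)*(-3037) = 270 - 3037/3844 = 1034843/3844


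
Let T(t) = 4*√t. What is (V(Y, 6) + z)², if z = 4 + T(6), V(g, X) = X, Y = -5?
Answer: 196 + 80*√6 ≈ 391.96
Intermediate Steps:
z = 4 + 4*√6 ≈ 13.798
(V(Y, 6) + z)² = (6 + (4 + 4*√6))² = (10 + 4*√6)²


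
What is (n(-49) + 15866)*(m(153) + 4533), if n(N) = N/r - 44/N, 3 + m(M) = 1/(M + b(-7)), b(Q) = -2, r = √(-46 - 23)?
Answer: 531819053818/7399 + 33517519*I*√69/10419 ≈ 7.1877e+7 + 26722.0*I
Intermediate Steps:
r = I*√69 (r = √(-69) = I*√69 ≈ 8.3066*I)
m(M) = -3 + 1/(-2 + M) (m(M) = -3 + 1/(M - 2) = -3 + 1/(-2 + M))
n(N) = -44/N - I*N*√69/69 (n(N) = N/((I*√69)) - 44/N = N*(-I*√69/69) - 44/N = -I*N*√69/69 - 44/N = -44/N - I*N*√69/69)
(n(-49) + 15866)*(m(153) + 4533) = ((-44/(-49) - 1/69*I*(-49)*√69) + 15866)*((7 - 3*153)/(-2 + 153) + 4533) = ((-44*(-1/49) + 49*I*√69/69) + 15866)*((7 - 459)/151 + 4533) = ((44/49 + 49*I*√69/69) + 15866)*((1/151)*(-452) + 4533) = (777478/49 + 49*I*√69/69)*(-452/151 + 4533) = (777478/49 + 49*I*√69/69)*(684031/151) = 531819053818/7399 + 33517519*I*√69/10419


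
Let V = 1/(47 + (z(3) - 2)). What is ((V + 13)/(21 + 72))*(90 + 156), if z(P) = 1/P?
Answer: 72611/2108 ≈ 34.445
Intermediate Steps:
V = 3/136 (V = 1/(47 + (1/3 - 2)) = 1/(47 + (⅓ - 2)) = 1/(47 - 5/3) = 1/(136/3) = 3/136 ≈ 0.022059)
((V + 13)/(21 + 72))*(90 + 156) = ((3/136 + 13)/(21 + 72))*(90 + 156) = ((1771/136)/93)*246 = ((1771/136)*(1/93))*246 = (1771/12648)*246 = 72611/2108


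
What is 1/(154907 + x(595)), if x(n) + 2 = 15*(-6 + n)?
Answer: 1/163740 ≈ 6.1072e-6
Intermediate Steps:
x(n) = -92 + 15*n (x(n) = -2 + 15*(-6 + n) = -2 + (-90 + 15*n) = -92 + 15*n)
1/(154907 + x(595)) = 1/(154907 + (-92 + 15*595)) = 1/(154907 + (-92 + 8925)) = 1/(154907 + 8833) = 1/163740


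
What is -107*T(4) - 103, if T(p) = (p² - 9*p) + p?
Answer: 1609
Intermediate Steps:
T(p) = p² - 8*p
-107*T(4) - 103 = -428*(-8 + 4) - 103 = -428*(-4) - 103 = -107*(-16) - 103 = 1712 - 103 = 1609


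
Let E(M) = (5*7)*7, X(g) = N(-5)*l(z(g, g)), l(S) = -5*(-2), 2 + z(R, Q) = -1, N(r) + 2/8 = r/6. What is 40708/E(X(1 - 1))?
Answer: 40708/245 ≈ 166.16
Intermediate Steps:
N(r) = -¼ + r/6
z(R, Q) = -3 (z(R, Q) = -2 - 1 = -3)
l(S) = 10
X(g) = -65/6 (X(g) = (-¼ + (⅙)*(-5))*10 = (-¼ - ⅚)*10 = -13/12*10 = -65/6)
E(M) = 245 (E(M) = 35*7 = 245)
40708/E(X(1 - 1)) = 40708/245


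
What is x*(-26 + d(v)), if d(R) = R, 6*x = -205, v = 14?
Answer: 410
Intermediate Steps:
x = -205/6 (x = (1/6)*(-205) = -205/6 ≈ -34.167)
x*(-26 + d(v)) = -205*(-26 + 14)/6 = -205/6*(-12) = 410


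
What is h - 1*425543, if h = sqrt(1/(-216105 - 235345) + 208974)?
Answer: -425543 + sqrt(1703615417495342)/90290 ≈ -4.2509e+5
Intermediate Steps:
h = sqrt(1703615417495342)/90290 (h = sqrt(1/(-451450) + 208974) = sqrt(-1/451450 + 208974) = sqrt(94341312299/451450) = sqrt(1703615417495342)/90290 ≈ 457.14)
h - 1*425543 = sqrt(1703615417495342)/90290 - 1*425543 = sqrt(1703615417495342)/90290 - 425543 = -425543 + sqrt(1703615417495342)/90290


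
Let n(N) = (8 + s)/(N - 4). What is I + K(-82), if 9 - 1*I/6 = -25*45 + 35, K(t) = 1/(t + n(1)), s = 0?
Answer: 1674873/254 ≈ 6594.0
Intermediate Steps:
n(N) = 8/(-4 + N) (n(N) = (8 + 0)/(N - 4) = 8/(-4 + N))
K(t) = 1/(-8/3 + t) (K(t) = 1/(t + 8/(-4 + 1)) = 1/(t + 8/(-3)) = 1/(t + 8*(-1/3)) = 1/(t - 8/3) = 1/(-8/3 + t))
I = 6594 (I = 54 - 6*(-25*45 + 35) = 54 - 6*(-1125 + 35) = 54 - 6*(-1090) = 54 + 6540 = 6594)
I + K(-82) = 6594 + 3/(-8 + 3*(-82)) = 6594 + 3/(-8 - 246) = 6594 + 3/(-254) = 6594 + 3*(-1/254) = 6594 - 3/254 = 1674873/254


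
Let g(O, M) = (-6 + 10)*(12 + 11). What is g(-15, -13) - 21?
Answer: 71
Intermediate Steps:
g(O, M) = 92 (g(O, M) = 4*23 = 92)
g(-15, -13) - 21 = 92 - 21 = 71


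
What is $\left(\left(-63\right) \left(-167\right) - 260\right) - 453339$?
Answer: $-443078$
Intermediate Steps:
$\left(\left(-63\right) \left(-167\right) - 260\right) - 453339 = \left(10521 - 260\right) - 453339 = 10261 - 453339 = -443078$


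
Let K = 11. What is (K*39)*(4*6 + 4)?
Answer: 12012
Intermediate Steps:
(K*39)*(4*6 + 4) = (11*39)*(4*6 + 4) = 429*(24 + 4) = 429*28 = 12012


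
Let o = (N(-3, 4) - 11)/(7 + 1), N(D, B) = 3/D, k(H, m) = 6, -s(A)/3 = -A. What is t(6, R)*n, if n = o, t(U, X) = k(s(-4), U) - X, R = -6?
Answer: -18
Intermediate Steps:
s(A) = 3*A (s(A) = -(-3)*A = 3*A)
t(U, X) = 6 - X
o = -3/2 (o = (3/(-3) - 11)/(7 + 1) = (3*(-⅓) - 11)/8 = (-1 - 11)*(⅛) = -12*⅛ = -3/2 ≈ -1.5000)
n = -3/2 ≈ -1.5000
t(6, R)*n = (6 - 1*(-6))*(-3/2) = (6 + 6)*(-3/2) = 12*(-3/2) = -18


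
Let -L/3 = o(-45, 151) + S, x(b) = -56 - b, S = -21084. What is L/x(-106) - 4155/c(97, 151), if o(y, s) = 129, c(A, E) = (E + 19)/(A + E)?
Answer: -816699/170 ≈ -4804.1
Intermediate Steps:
c(A, E) = (19 + E)/(A + E)
L = 62865 (L = -3*(129 - 21084) = -3*(-20955) = 62865)
L/x(-106) - 4155/c(97, 151) = 62865/(-56 - 1*(-106)) - 4155*(97 + 151)/(19 + 151) = 62865/(-56 + 106) - 4155/(170/248) = 62865/50 - 4155/((1/248)*170) = 62865*(1/50) - 4155/85/124 = 12573/10 - 4155*124/85 = 12573/10 - 103044/17 = -816699/170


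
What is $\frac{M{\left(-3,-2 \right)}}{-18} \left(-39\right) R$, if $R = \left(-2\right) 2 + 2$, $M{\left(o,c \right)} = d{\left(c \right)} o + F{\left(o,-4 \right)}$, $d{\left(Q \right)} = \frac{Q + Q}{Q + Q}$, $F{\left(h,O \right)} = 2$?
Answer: $\frac{13}{3} \approx 4.3333$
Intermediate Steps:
$d{\left(Q \right)} = 1$ ($d{\left(Q \right)} = \frac{2 Q}{2 Q} = 2 Q \frac{1}{2 Q} = 1$)
$M{\left(o,c \right)} = 2 + o$ ($M{\left(o,c \right)} = 1 o + 2 = o + 2 = 2 + o$)
$R = -2$ ($R = -4 + 2 = -2$)
$\frac{M{\left(-3,-2 \right)}}{-18} \left(-39\right) R = \frac{2 - 3}{-18} \left(-39\right) \left(-2\right) = \left(-1\right) \left(- \frac{1}{18}\right) \left(-39\right) \left(-2\right) = \frac{1}{18} \left(-39\right) \left(-2\right) = \left(- \frac{13}{6}\right) \left(-2\right) = \frac{13}{3}$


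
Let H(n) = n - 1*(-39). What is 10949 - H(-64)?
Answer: 10974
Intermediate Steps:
H(n) = 39 + n (H(n) = n + 39 = 39 + n)
10949 - H(-64) = 10949 - (39 - 64) = 10949 - 1*(-25) = 10949 + 25 = 10974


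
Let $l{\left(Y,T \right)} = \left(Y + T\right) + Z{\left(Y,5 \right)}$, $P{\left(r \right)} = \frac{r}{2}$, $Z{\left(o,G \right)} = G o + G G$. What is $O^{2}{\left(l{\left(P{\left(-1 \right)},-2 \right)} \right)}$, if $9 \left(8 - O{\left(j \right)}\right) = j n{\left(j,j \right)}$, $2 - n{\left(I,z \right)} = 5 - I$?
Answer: $\frac{71824}{81} \approx 886.72$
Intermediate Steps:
$Z{\left(o,G \right)} = G^{2} + G o$ ($Z{\left(o,G \right)} = G o + G^{2} = G^{2} + G o$)
$P{\left(r \right)} = \frac{r}{2}$ ($P{\left(r \right)} = r \frac{1}{2} = \frac{r}{2}$)
$n{\left(I,z \right)} = -3 + I$ ($n{\left(I,z \right)} = 2 - \left(5 - I\right) = 2 + \left(-5 + I\right) = -3 + I$)
$l{\left(Y,T \right)} = 25 + T + 6 Y$ ($l{\left(Y,T \right)} = \left(Y + T\right) + 5 \left(5 + Y\right) = \left(T + Y\right) + \left(25 + 5 Y\right) = 25 + T + 6 Y$)
$O{\left(j \right)} = 8 - \frac{j \left(-3 + j\right)}{9}$
$O^{2}{\left(l{\left(P{\left(-1 \right)},-2 \right)} \right)} = \left(8 - \frac{\left(25 - 2 + 6 \cdot \frac{1}{2} \left(-1\right)\right) \left(-3 + \left(25 - 2 + 6 \cdot \frac{1}{2} \left(-1\right)\right)\right)}{9}\right)^{2} = \left(8 - \frac{\left(25 - 2 + 6 \left(- \frac{1}{2}\right)\right) \left(-3 + \left(25 - 2 + 6 \left(- \frac{1}{2}\right)\right)\right)}{9}\right)^{2} = \left(8 - \frac{\left(25 - 2 - 3\right) \left(-3 - -20\right)}{9}\right)^{2} = \left(8 - \frac{20 \left(-3 + 20\right)}{9}\right)^{2} = \left(8 - \frac{20}{9} \cdot 17\right)^{2} = \left(8 - \frac{340}{9}\right)^{2} = \left(- \frac{268}{9}\right)^{2} = \frac{71824}{81}$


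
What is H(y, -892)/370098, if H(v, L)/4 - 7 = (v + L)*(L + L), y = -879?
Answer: 2106314/61683 ≈ 34.147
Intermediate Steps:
H(v, L) = 28 + 8*L*(L + v) (H(v, L) = 28 + 4*((v + L)*(L + L)) = 28 + 4*((L + v)*(2*L)) = 28 + 4*(2*L*(L + v)) = 28 + 8*L*(L + v))
H(y, -892)/370098 = (28 + 8*(-892)**2 + 8*(-892)*(-879))/370098 = (28 + 8*795664 + 6272544)*(1/370098) = (28 + 6365312 + 6272544)*(1/370098) = 12637884*(1/370098) = 2106314/61683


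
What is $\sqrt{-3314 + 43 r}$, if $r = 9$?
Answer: $i \sqrt{2927} \approx 54.102 i$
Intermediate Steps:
$\sqrt{-3314 + 43 r} = \sqrt{-3314 + 43 \cdot 9} = \sqrt{-3314 + 387} = \sqrt{-2927} = i \sqrt{2927}$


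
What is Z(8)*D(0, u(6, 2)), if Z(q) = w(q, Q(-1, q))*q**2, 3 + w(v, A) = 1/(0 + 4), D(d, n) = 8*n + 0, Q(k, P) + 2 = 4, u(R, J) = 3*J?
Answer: -8448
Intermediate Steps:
Q(k, P) = 2 (Q(k, P) = -2 + 4 = 2)
D(d, n) = 8*n
w(v, A) = -11/4 (w(v, A) = -3 + 1/(0 + 4) = -3 + 1/4 = -11/4)
Z(q) = -11*q**2/4
Z(8)*D(0, u(6, 2)) = (-11/4*8**2)*(8*(3*2)) = (-11/4*64)*(8*6) = -176*48 = -8448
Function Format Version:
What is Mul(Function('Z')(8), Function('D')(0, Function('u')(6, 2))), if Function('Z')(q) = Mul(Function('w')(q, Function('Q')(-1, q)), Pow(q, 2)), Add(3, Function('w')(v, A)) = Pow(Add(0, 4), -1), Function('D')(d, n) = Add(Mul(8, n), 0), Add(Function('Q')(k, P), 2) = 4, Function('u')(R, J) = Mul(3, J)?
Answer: -8448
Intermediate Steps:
Function('Q')(k, P) = 2 (Function('Q')(k, P) = Add(-2, 4) = 2)
Function('D')(d, n) = Mul(8, n)
Function('w')(v, A) = Rational(-11, 4) (Function('w')(v, A) = Add(-3, Pow(Add(0, 4), -1)) = Add(-3, Pow(4, -1)) = Add(-3, Rational(1, 4)) = Rational(-11, 4))
Function('Z')(q) = Mul(Rational(-11, 4), Pow(q, 2))
Mul(Function('Z')(8), Function('D')(0, Function('u')(6, 2))) = Mul(Mul(Rational(-11, 4), Pow(8, 2)), Mul(8, Mul(3, 2))) = Mul(Mul(Rational(-11, 4), 64), Mul(8, 6)) = Mul(-176, 48) = -8448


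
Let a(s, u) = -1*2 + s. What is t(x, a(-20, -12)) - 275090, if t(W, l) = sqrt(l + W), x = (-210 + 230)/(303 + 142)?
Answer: -275090 + I*sqrt(173906)/89 ≈ -2.7509e+5 + 4.6856*I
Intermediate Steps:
x = 4/89 (x = 20/445 = 20*(1/445) = 4/89 ≈ 0.044944)
a(s, u) = -2 + s
t(W, l) = sqrt(W + l)
t(x, a(-20, -12)) - 275090 = sqrt(4/89 + (-2 - 20)) - 275090 = sqrt(4/89 - 22) - 275090 = sqrt(-1954/89) - 275090 = I*sqrt(173906)/89 - 275090 = -275090 + I*sqrt(173906)/89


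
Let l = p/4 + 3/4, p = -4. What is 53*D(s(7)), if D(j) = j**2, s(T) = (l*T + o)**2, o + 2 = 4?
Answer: 53/256 ≈ 0.20703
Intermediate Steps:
o = 2 (o = -2 + 4 = 2)
l = -1/4 (l = -4/4 + 3/4 = -4*1/4 + 3*(1/4) = -1 + 3/4 = -1/4 ≈ -0.25000)
s(T) = (2 - T/4)**2 (s(T) = (-T/4 + 2)**2 = (2 - T/4)**2)
53*D(s(7)) = 53*((-8 + 7)**2/16)**2 = 53*((1/16)*(-1)**2)**2 = 53*((1/16)*1)**2 = 53*(1/16)**2 = 53*(1/256) = 53/256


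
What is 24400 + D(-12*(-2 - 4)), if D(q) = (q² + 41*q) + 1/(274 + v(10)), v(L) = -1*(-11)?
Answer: 9272761/285 ≈ 32536.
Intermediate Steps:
v(L) = 11
D(q) = 1/285 + q² + 41*q (D(q) = (q² + 41*q) + 1/(274 + 11) = (q² + 41*q) + 1/285 = 1/285 + q² + 41*q)
24400 + D(-12*(-2 - 4)) = 24400 + (1/285 + (-12*(-2 - 4))² + 41*(-12*(-2 - 4))) = 24400 + (1/285 + (-12*(-6))² + 41*(-12*(-6))) = 24400 + (1/285 + 72² + 41*72) = 24400 + (1/285 + 5184 + 2952) = 24400 + 2318761/285 = 9272761/285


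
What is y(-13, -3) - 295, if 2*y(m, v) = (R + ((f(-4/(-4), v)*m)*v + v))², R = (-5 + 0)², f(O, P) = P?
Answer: 8435/2 ≈ 4217.5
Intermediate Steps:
R = 25 (R = (-5)² = 25)
y(m, v) = (25 + v + m*v²)²/2 (y(m, v) = (25 + ((v*m)*v + v))²/2 = (25 + ((m*v)*v + v))²/2 = (25 + (m*v² + v))²/2 = (25 + (v + m*v²))²/2 = (25 + v + m*v²)²/2)
y(-13, -3) - 295 = (25 - 3 - 13*(-3)²)²/2 - 295 = (25 - 3 - 13*9)²/2 - 295 = (25 - 3 - 117)²/2 - 295 = (½)*(-95)² - 295 = (½)*9025 - 295 = 9025/2 - 295 = 8435/2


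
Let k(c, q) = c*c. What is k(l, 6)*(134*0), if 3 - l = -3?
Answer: 0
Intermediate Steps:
l = 6 (l = 3 - 1*(-3) = 3 + 3 = 6)
k(c, q) = c²
k(l, 6)*(134*0) = 6²*(134*0) = 36*0 = 0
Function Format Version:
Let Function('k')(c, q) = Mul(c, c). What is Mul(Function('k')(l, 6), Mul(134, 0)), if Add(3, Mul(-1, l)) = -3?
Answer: 0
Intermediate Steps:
l = 6 (l = Add(3, Mul(-1, -3)) = Add(3, 3) = 6)
Function('k')(c, q) = Pow(c, 2)
Mul(Function('k')(l, 6), Mul(134, 0)) = Mul(Pow(6, 2), Mul(134, 0)) = Mul(36, 0) = 0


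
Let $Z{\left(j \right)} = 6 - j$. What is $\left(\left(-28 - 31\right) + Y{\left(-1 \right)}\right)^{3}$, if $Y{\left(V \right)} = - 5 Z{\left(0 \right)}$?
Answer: $-704969$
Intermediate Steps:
$Y{\left(V \right)} = -30$ ($Y{\left(V \right)} = - 5 \left(6 - 0\right) = - 5 \left(6 + 0\right) = \left(-5\right) 6 = -30$)
$\left(\left(-28 - 31\right) + Y{\left(-1 \right)}\right)^{3} = \left(\left(-28 - 31\right) - 30\right)^{3} = \left(-59 - 30\right)^{3} = \left(-89\right)^{3} = -704969$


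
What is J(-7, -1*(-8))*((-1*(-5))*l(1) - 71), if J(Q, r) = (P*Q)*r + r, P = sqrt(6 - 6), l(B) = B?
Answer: -528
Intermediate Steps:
P = 0 (P = sqrt(0) = 0)
J(Q, r) = r (J(Q, r) = (0*Q)*r + r = 0*r + r = 0 + r = r)
J(-7, -1*(-8))*((-1*(-5))*l(1) - 71) = (-1*(-8))*(-1*(-5)*1 - 71) = 8*(5*1 - 71) = 8*(5 - 71) = 8*(-66) = -528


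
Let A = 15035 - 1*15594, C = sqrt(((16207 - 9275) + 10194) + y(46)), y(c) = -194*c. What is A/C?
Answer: -559*sqrt(8202)/8202 ≈ -6.1724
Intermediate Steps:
C = sqrt(8202) (C = sqrt(((16207 - 9275) + 10194) - 194*46) = sqrt((6932 + 10194) - 8924) = sqrt(17126 - 8924) = sqrt(8202) ≈ 90.565)
A = -559 (A = 15035 - 15594 = -559)
A/C = -559*sqrt(8202)/8202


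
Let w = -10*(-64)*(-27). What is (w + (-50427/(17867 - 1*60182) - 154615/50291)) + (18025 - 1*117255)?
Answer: -6357556515862/54565735 ≈ -1.1651e+5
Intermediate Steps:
w = -17280 (w = 640*(-27) = -17280)
(w + (-50427/(17867 - 1*60182) - 154615/50291)) + (18025 - 1*117255) = (-17280 + (-50427/(17867 - 1*60182) - 154615/50291)) + (18025 - 1*117255) = (-17280 + (-50427/(17867 - 60182) - 154615*1/50291)) + (18025 - 117255) = (-17280 + (-50427/(-42315) - 154615/50291)) - 99230 = (-17280 + (-50427*(-1/42315) - 154615/50291)) - 99230 = (-17280 + (1293/1085 - 154615/50291)) - 99230 = (-17280 - 102731012/54565735) - 99230 = -942998631812/54565735 - 99230 = -6357556515862/54565735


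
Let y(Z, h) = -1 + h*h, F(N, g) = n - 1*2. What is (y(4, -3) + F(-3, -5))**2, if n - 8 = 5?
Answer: 361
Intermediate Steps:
n = 13 (n = 8 + 5 = 13)
F(N, g) = 11 (F(N, g) = 13 - 1*2 = 13 - 2 = 11)
y(Z, h) = -1 + h**2
(y(4, -3) + F(-3, -5))**2 = ((-1 + (-3)**2) + 11)**2 = ((-1 + 9) + 11)**2 = (8 + 11)**2 = 19**2 = 361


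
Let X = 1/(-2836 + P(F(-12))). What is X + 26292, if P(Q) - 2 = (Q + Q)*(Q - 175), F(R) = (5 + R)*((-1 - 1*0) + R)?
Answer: 476463623/18122 ≈ 26292.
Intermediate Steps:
F(R) = (-1 + R)*(5 + R) (F(R) = (5 + R)*((-1 + 0) + R) = (5 + R)*(-1 + R) = (-1 + R)*(5 + R))
P(Q) = 2 + 2*Q*(-175 + Q) (P(Q) = 2 + (Q + Q)*(Q - 175) = 2 + (2*Q)*(-175 + Q) = 2 + 2*Q*(-175 + Q))
X = -1/18122 (X = 1/(-2836 + (2 - 350*(-5 + (-12)² + 4*(-12)) + 2*(-5 + (-12)² + 4*(-12))²)) = 1/(-2836 + (2 - 350*(-5 + 144 - 48) + 2*(-5 + 144 - 48)²)) = 1/(-2836 + (2 - 350*91 + 2*91²)) = 1/(-2836 + (2 - 31850 + 2*8281)) = 1/(-2836 + (2 - 31850 + 16562)) = 1/(-2836 - 15286) = 1/(-18122) = -1/18122 ≈ -5.5182e-5)
X + 26292 = -1/18122 + 26292 = 476463623/18122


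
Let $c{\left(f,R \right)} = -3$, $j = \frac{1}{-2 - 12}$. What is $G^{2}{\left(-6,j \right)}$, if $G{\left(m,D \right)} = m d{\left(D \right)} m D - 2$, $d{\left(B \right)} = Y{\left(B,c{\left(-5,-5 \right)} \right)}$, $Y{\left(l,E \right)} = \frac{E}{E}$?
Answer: $\frac{1024}{49} \approx 20.898$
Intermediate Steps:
$j = - \frac{1}{14}$ ($j = \frac{1}{-14} = - \frac{1}{14} \approx -0.071429$)
$Y{\left(l,E \right)} = 1$
$d{\left(B \right)} = 1$
$G{\left(m,D \right)} = -2 + D m^{2}$ ($G{\left(m,D \right)} = m 1 m D - 2 = m m D - 2 = m^{2} D - 2 = D m^{2} - 2 = -2 + D m^{2}$)
$G^{2}{\left(-6,j \right)} = \left(-2 - \frac{\left(-6\right)^{2}}{14}\right)^{2} = \left(-2 - \frac{18}{7}\right)^{2} = \left(- \frac{32}{7}\right)^{2} = \frac{1024}{49}$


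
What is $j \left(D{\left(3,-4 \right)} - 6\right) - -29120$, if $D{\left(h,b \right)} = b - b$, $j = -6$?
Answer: $29156$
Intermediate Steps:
$D{\left(h,b \right)} = 0$
$j \left(D{\left(3,-4 \right)} - 6\right) - -29120 = - 6 \left(0 - 6\right) - -29120 = \left(-6\right) \left(-6\right) + 29120 = 36 + 29120 = 29156$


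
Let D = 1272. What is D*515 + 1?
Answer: 655081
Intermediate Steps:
D*515 + 1 = 1272*515 + 1 = 655080 + 1 = 655081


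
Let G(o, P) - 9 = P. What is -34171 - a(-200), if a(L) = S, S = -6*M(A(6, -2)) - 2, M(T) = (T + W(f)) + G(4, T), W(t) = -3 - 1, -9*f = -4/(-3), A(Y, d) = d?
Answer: -34163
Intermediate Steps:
G(o, P) = 9 + P
f = -4/27 (f = -(-4)/(9*(-3)) = -(-4)*(-1)/(9*3) = -⅑*4/3 = -4/27 ≈ -0.14815)
W(t) = -4
M(T) = 5 + 2*T (M(T) = (T - 4) + (9 + T) = (-4 + T) + (9 + T) = 5 + 2*T)
S = -8 (S = -6*(5 + 2*(-2)) - 2 = -6*(5 - 4) - 2 = -6*1 - 2 = -6 - 2 = -8)
a(L) = -8
-34171 - a(-200) = -34171 - 1*(-8) = -34171 + 8 = -34163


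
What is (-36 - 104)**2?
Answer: 19600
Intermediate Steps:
(-36 - 104)**2 = (-140)**2 = 19600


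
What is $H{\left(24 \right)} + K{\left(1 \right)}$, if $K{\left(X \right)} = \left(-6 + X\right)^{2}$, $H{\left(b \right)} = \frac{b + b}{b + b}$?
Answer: $26$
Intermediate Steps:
$H{\left(b \right)} = 1$ ($H{\left(b \right)} = \frac{2 b}{2 b} = 2 b \frac{1}{2 b} = 1$)
$H{\left(24 \right)} + K{\left(1 \right)} = 1 + \left(-6 + 1\right)^{2} = 1 + \left(-5\right)^{2} = 1 + 25 = 26$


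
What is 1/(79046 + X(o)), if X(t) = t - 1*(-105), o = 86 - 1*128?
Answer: 1/79109 ≈ 1.2641e-5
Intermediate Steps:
o = -42 (o = 86 - 128 = -42)
X(t) = 105 + t (X(t) = t + 105 = 105 + t)
1/(79046 + X(o)) = 1/(79046 + (105 - 42)) = 1/(79046 + 63) = 1/79109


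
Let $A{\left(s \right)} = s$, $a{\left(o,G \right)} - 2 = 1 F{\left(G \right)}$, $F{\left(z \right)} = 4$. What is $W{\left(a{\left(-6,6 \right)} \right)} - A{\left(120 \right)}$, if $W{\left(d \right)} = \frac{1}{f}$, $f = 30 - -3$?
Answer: $- \frac{3959}{33} \approx -119.97$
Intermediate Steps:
$a{\left(o,G \right)} = 6$ ($a{\left(o,G \right)} = 2 + 1 \cdot 4 = 2 + 4 = 6$)
$f = 33$ ($f = 30 + 3 = 33$)
$W{\left(d \right)} = \frac{1}{33}$
$W{\left(a{\left(-6,6 \right)} \right)} - A{\left(120 \right)} = \frac{1}{33} - 120 = - \frac{3959}{33}$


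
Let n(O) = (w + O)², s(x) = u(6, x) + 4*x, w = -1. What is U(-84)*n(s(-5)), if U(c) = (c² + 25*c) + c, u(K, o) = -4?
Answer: 3045000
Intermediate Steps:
s(x) = -4 + 4*x
U(c) = c² + 26*c
n(O) = (-1 + O)²
U(-84)*n(s(-5)) = (-84*(26 - 84))*(-1 + (-4 + 4*(-5)))² = (-84*(-58))*(-1 + (-4 - 20))² = 4872*(-1 - 24)² = 4872*(-25)² = 4872*625 = 3045000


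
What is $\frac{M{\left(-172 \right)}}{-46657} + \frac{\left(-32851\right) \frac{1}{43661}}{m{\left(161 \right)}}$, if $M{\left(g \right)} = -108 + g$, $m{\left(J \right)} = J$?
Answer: $\frac{62215539}{46853099371} \approx 0.0013279$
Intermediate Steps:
$\frac{M{\left(-172 \right)}}{-46657} + \frac{\left(-32851\right) \frac{1}{43661}}{m{\left(161 \right)}} = \frac{-108 - 172}{-46657} + \frac{\left(-32851\right) \frac{1}{43661}}{161} = \left(-280\right) \left(- \frac{1}{46657}\right) + \left(-32851\right) \frac{1}{43661} \cdot \frac{1}{161} = \frac{280}{46657} - \frac{4693}{1004203} = \frac{62215539}{46853099371}$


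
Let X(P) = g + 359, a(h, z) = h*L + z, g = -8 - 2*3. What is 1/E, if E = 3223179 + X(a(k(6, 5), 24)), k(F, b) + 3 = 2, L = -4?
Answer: 1/3223524 ≈ 3.1022e-7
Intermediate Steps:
k(F, b) = -1 (k(F, b) = -3 + 2 = -1)
g = -14 (g = -8 - 6 = -14)
a(h, z) = z - 4*h (a(h, z) = h*(-4) + z = -4*h + z = z - 4*h)
X(P) = 345 (X(P) = -14 + 359 = 345)
E = 3223524 (E = 3223179 + 345 = 3223524)
1/E = 1/3223524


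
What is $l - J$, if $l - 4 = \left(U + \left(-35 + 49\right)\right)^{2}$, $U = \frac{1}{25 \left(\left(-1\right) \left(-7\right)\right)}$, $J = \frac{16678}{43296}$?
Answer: $\frac{132444714973}{662970000} \approx 199.77$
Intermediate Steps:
$J = \frac{8339}{21648}$ ($J = 16678 \cdot \frac{1}{43296} = \frac{8339}{21648} \approx 0.38521$)
$U = \frac{1}{175}$ ($U = \frac{1}{25 \cdot 7} = \frac{1}{25} \cdot \frac{1}{7} = \frac{1}{175} \approx 0.0057143$)
$l = \frac{6129901}{30625}$ ($l = 4 + \left(\frac{1}{175} + \left(-35 + 49\right)\right)^{2} = 4 + \left(\frac{1}{175} + 14\right)^{2} = 4 + \left(\frac{2451}{175}\right)^{2} = 4 + \frac{6007401}{30625} = \frac{6129901}{30625} \approx 200.16$)
$l - J = \frac{6129901}{30625} - \frac{8339}{21648} = \frac{132444714973}{662970000}$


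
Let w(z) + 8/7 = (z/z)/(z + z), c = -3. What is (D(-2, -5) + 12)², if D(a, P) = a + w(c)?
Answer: 133225/1764 ≈ 75.524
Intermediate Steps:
w(z) = -8/7 + 1/(2*z) (w(z) = -8/7 + (z/z)/(z + z) = -8/7 + 1/(2*z))
D(a, P) = -55/42 + a (D(a, P) = a + (1/14)*(7 - 16*(-3))/(-3) = a + (1/14)*(-⅓)*(7 + 48) = a + (1/14)*(-⅓)*55 = a - 55/42 = -55/42 + a)
(D(-2, -5) + 12)² = ((-55/42 - 2) + 12)² = (-139/42 + 12)² = (365/42)² = 133225/1764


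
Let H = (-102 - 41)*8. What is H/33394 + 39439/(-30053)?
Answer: -675703299/501794941 ≈ -1.3466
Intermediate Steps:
H = -1144 (H = -143*8 = -1144)
H/33394 + 39439/(-30053) = -1144/33394 + 39439/(-30053) = -1144*1/33394 + 39439*(-1/30053) = -572/16697 - 39439/30053 = -675703299/501794941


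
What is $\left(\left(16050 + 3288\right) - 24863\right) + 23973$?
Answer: $18448$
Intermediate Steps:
$\left(\left(16050 + 3288\right) - 24863\right) + 23973 = \left(19338 - 24863\right) + 23973 = -5525 + 23973 = 18448$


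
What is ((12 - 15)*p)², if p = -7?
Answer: 441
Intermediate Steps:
((12 - 15)*p)² = ((12 - 15)*(-7))² = (-3*(-7))² = 21² = 441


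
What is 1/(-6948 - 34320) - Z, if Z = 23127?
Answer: -954405037/41268 ≈ -23127.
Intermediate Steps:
1/(-6948 - 34320) - Z = 1/(-6948 - 34320) - 1*23127 = 1/(-41268) - 23127 = -1/41268 - 23127 = -954405037/41268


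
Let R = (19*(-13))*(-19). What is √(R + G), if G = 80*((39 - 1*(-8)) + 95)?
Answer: √16053 ≈ 126.70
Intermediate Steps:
R = 4693 (R = -247*(-19) = 4693)
G = 11360 (G = 80*((39 + 8) + 95) = 80*(47 + 95) = 80*142 = 11360)
√(R + G) = √(4693 + 11360) = √16053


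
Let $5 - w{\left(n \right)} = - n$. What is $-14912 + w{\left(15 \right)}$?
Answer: $-14892$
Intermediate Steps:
$w{\left(n \right)} = 5 + n$ ($w{\left(n \right)} = 5 - - n = 5 + n$)
$-14912 + w{\left(15 \right)} = -14912 + \left(5 + 15\right) = -14912 + 20 = -14892$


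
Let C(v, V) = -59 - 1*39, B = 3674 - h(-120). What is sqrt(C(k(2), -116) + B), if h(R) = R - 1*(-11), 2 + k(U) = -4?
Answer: sqrt(3685) ≈ 60.704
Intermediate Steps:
k(U) = -6 (k(U) = -2 - 4 = -6)
h(R) = 11 + R (h(R) = R + 11 = 11 + R)
B = 3783 (B = 3674 - (11 - 120) = 3674 - 1*(-109) = 3674 + 109 = 3783)
C(v, V) = -98 (C(v, V) = -59 - 39 = -98)
sqrt(C(k(2), -116) + B) = sqrt(-98 + 3783) = sqrt(3685)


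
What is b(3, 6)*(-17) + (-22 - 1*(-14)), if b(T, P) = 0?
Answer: -8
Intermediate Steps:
b(3, 6)*(-17) + (-22 - 1*(-14)) = 0*(-17) + (-22 - 1*(-14)) = 0 + (-22 + 14) = 0 - 8 = -8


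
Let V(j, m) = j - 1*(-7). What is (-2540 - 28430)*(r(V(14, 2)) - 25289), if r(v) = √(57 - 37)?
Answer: 783200330 - 61940*√5 ≈ 7.8306e+8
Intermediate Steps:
V(j, m) = 7 + j (V(j, m) = j + 7 = 7 + j)
r(v) = 2*√5 (r(v) = √20 = 2*√5)
(-2540 - 28430)*(r(V(14, 2)) - 25289) = (-2540 - 28430)*(2*√5 - 25289) = -30970*(-25289 + 2*√5) = 783200330 - 61940*√5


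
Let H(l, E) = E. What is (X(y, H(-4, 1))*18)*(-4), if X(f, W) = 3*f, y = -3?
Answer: 648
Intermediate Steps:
(X(y, H(-4, 1))*18)*(-4) = ((3*(-3))*18)*(-4) = -9*18*(-4) = -162*(-4) = 648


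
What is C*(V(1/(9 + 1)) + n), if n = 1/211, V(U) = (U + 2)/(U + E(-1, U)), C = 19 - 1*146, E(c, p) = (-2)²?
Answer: -567944/8651 ≈ -65.651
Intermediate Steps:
E(c, p) = 4
C = -127 (C = 19 - 146 = -127)
V(U) = (2 + U)/(4 + U) (V(U) = (U + 2)/(U + 4) = (2 + U)/(4 + U))
n = 1/211 ≈ 0.0047393
C*(V(1/(9 + 1)) + n) = -127*((2 + 1/(9 + 1))/(4 + 1/(9 + 1)) + 1/211) = -127*((2 + 1/10)/(4 + 1/10) + 1/211) = -127*((2 + ⅒)/(4 + ⅒) + 1/211) = -127*((21/10)/(41/10) + 1/211) = -127*((10/41)*(21/10) + 1/211) = -127*(21/41 + 1/211) = -127*4472/8651 = -567944/8651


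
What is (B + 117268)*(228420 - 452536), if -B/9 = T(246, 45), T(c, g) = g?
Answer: -26190868108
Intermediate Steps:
B = -405 (B = -9*45 = -405)
(B + 117268)*(228420 - 452536) = (-405 + 117268)*(228420 - 452536) = 116863*(-224116) = -26190868108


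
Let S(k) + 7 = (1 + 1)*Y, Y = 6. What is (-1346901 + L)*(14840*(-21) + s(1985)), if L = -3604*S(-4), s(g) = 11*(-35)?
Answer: 425889475025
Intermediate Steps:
s(g) = -385
S(k) = 5 (S(k) = -7 + (1 + 1)*6 = -7 + 2*6 = -7 + 12 = 5)
L = -18020 (L = -3604*5 = -18020)
(-1346901 + L)*(14840*(-21) + s(1985)) = (-1346901 - 18020)*(14840*(-21) - 385) = -1364921*(-311640 - 385) = -1364921*(-312025) = 425889475025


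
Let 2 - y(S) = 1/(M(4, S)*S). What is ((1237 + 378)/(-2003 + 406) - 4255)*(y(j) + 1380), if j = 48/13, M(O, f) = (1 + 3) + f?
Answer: -901728709847/153312 ≈ -5.8817e+6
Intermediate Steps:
M(O, f) = 4 + f
j = 48/13 (j = 48*(1/13) = 48/13 ≈ 3.6923)
y(S) = 2 - 1/(S*(4 + S)) (y(S) = 2 - 1/((4 + S)*S) = 2 - 1/(S*(4 + S)))
((1237 + 378)/(-2003 + 406) - 4255)*(y(j) + 1380) = ((1237 + 378)/(-2003 + 406) - 4255)*((2 - 1/(48/13*(4 + 48/13))) + 1380) = (1615/(-1597) - 4255)*((2 - 1*13/48/100/13) + 1380) = (1615*(-1/1597) - 4255)*((2 - 1*13/48*13/100) + 1380) = (-1615/1597 - 4255)*((2 - 169/4800) + 1380) = -6796850*(9431/4800 + 1380)/1597 = -6796850/1597*6633431/4800 = -901728709847/153312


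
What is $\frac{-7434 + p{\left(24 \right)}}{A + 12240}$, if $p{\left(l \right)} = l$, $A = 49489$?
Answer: $- \frac{7410}{61729} \approx -0.12004$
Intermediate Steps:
$\frac{-7434 + p{\left(24 \right)}}{A + 12240} = \frac{-7434 + 24}{49489 + 12240} = - \frac{7410}{61729}$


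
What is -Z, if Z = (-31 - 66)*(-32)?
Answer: -3104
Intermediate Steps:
Z = 3104 (Z = -97*(-32) = 3104)
-Z = -1*3104 = -3104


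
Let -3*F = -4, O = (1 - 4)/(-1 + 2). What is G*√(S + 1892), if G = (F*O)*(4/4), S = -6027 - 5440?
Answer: -20*I*√383 ≈ -391.41*I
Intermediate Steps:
S = -11467
O = -3 (O = -3/1 = -3*1 = -3)
F = 4/3 (F = -⅓*(-4) = 4/3 ≈ 1.3333)
G = -4 (G = ((4/3)*(-3))*(4/4) = -16/4 = -4*1 = -4)
G*√(S + 1892) = -4*√(-11467 + 1892) = -20*I*√383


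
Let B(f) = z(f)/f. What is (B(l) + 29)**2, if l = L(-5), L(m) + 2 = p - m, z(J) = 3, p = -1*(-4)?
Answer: 42436/49 ≈ 866.04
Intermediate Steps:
p = 4
L(m) = 2 - m (L(m) = -2 + (4 - m) = 2 - m)
l = 7 (l = 2 - 1*(-5) = 2 + 5 = 7)
B(f) = 3/f
(B(l) + 29)**2 = (3/7 + 29)**2 = (206/7)**2 = 42436/49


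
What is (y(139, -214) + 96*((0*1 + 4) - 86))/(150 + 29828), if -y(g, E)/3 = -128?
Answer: -288/1153 ≈ -0.24978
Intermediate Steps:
y(g, E) = 384 (y(g, E) = -3*(-128) = 384)
(y(139, -214) + 96*((0*1 + 4) - 86))/(150 + 29828) = (384 + 96*((0*1 + 4) - 86))/(150 + 29828) = (384 + 96*((0 + 4) - 86))/29978 = (384 + 96*(4 - 86))*(1/29978) = (384 + 96*(-82))*(1/29978) = (384 - 7872)*(1/29978) = -7488*1/29978 = -288/1153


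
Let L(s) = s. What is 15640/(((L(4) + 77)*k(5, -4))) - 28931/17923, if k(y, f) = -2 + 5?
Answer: 273285487/4355289 ≈ 62.748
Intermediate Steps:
k(y, f) = 3
15640/(((L(4) + 77)*k(5, -4))) - 28931/17923 = 15640/(((4 + 77)*3)) - 28931/17923 = 15640/((81*3)) - 28931*1/17923 = 15640/243 - 28931/17923 = 273285487/4355289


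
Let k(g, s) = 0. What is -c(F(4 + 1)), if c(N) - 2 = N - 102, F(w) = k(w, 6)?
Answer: 100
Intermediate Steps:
F(w) = 0
c(N) = -100 + N (c(N) = 2 + (N - 102) = 2 + (-102 + N) = -100 + N)
-c(F(4 + 1)) = -(-100 + 0) = -1*(-100) = 100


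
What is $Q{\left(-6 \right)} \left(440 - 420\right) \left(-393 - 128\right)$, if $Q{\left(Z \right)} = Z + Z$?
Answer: $125040$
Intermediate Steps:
$Q{\left(Z \right)} = 2 Z$
$Q{\left(-6 \right)} \left(440 - 420\right) \left(-393 - 128\right) = 2 \left(-6\right) \left(440 - 420\right) \left(-393 - 128\right) = - 12 \cdot 20 \left(-521\right) = \left(-12\right) \left(-10420\right) = 125040$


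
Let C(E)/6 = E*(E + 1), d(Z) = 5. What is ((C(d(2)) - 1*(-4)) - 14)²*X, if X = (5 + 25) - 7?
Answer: 664700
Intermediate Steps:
C(E) = 6*E*(1 + E) (C(E) = 6*(E*(E + 1)) = 6*(E*(1 + E)) = 6*E*(1 + E))
X = 23 (X = 30 - 7 = 23)
((C(d(2)) - 1*(-4)) - 14)²*X = ((6*5*(1 + 5) - 1*(-4)) - 14)²*23 = ((6*5*6 + 4) - 14)²*23 = ((180 + 4) - 14)²*23 = (184 - 14)²*23 = 170²*23 = 28900*23 = 664700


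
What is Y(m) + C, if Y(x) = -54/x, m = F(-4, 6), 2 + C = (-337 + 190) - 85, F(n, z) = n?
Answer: -441/2 ≈ -220.50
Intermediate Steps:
C = -234 (C = -2 + ((-337 + 190) - 85) = -2 + (-147 - 85) = -2 - 232 = -234)
m = -4
Y(m) + C = -54/(-4) - 234 = -54*(-¼) - 234 = 27/2 - 234 = -441/2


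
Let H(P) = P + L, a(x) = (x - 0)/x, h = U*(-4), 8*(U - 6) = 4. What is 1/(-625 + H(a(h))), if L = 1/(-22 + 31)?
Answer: -9/5615 ≈ -0.0016028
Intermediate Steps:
U = 13/2 (U = 6 + (1/8)*4 = 6 + 1/2 = 13/2 ≈ 6.5000)
h = -26 (h = (13/2)*(-4) = -26)
L = 1/9 ≈ 0.11111
a(x) = 1 (a(x) = (x - 1*0)/x = (x + 0)/x = x/x = 1)
H(P) = 1/9 + P (H(P) = P + 1/9 = 1/9 + P)
1/(-625 + H(a(h))) = 1/(-625 + (1/9 + 1)) = 1/(-625 + 10/9) = 1/(-5615/9) = -9/5615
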